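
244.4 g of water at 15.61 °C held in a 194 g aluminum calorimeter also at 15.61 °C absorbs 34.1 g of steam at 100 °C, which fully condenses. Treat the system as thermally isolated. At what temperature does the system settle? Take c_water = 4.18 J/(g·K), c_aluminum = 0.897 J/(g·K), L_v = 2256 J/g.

T_f ≈ 82.1 °C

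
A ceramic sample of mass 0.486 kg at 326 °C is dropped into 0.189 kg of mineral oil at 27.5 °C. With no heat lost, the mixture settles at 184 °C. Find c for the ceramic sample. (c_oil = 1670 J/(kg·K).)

Setting the total heat transfer to zero:
0.486×c×(184 − 326) + 0.189×1670×(184 − 27.5) = 0
-69.01 c = -49396
c = -49396/-69.01 ≈ 715.8 J/(kg·K)

c ≈ 716 J/(kg·K)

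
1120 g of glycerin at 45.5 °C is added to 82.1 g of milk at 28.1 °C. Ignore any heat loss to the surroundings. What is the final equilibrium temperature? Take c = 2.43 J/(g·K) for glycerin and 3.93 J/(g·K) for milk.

T_f ≈ 43.7 °C

Heat gained plus heat lost sum to zero:
1120×2.43×(T − 45.5) + 82.1×3.93×(T − 28.1) = 0
(2721.6 + 322.65) T = 2721.6×45.5 + 322.65×28.1
T = 132899 / 3044.3 = 43.7 °C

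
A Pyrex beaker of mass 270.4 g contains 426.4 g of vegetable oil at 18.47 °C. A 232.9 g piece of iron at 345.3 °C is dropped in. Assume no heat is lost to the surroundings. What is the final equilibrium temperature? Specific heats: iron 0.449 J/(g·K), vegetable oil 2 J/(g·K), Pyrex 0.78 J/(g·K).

Let T be the final temperature. ΣQ_i = 0:
232.9×0.449×(T − 345.3) + 426.4×2×(T − 18.47) + 270.4×0.78×(T − 18.47) = 0
104.57(T − 345.3) + 852.8(T − 18.47) + 210.91(T − 18.47) = 0
1168.3 T = 55756
T ≈ 47.72 °C

T_f ≈ 47.7 °C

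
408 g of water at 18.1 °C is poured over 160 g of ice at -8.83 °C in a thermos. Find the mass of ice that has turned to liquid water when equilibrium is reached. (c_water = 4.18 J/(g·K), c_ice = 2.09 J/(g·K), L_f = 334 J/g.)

m_melted ≈ 83.6 g

Water can give up m c ΔT = 408×4.18×18.1 = 30868 J before reaching 0 °C.
Of that, 160×2.09×8.83 = 2952.8 J goes to bring the ice to 0 °C, leaving 27916 J.
Fully melting the ice requires m_ice L_f = 160×334 = 53440 J.
That's not enough to melt it all — equilibrium is at 0 °C with ice remaining.
Mass melted = 27916/334 ≈ 83.58 g.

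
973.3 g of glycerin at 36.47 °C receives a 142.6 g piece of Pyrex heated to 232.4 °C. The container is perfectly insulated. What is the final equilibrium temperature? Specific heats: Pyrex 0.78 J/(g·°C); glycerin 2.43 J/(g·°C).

T_f is the heat-capacity-weighted average of the initial temperatures:
T_f = (111.23×232.4 + 2365.1×36.47) / (111.23 + 2365.1)
    = 112105 / 2476.3 ≈ 45.27 °C

T_f ≈ 45.3 °C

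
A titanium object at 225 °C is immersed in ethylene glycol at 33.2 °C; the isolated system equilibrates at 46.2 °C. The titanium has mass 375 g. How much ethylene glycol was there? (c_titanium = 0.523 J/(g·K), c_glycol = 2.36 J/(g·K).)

|Q_titanium| = |Q_glycol|:
375·0.523·(225 − 46.2) = m·2.36·(46.2 − 33.2)
30.68 m = 35067  ⇒  m ≈ 1143 g

m ≈ 1140 g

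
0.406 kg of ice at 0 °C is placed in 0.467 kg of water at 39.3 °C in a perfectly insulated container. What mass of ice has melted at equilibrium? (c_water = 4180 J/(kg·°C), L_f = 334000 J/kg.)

m_melted ≈ 0.23 kg

Heat available from the water dropping to 0 °C: 0.467×4180×39.3 = 76716 J.
Fully melting the ice requires m_ice L_f = 0.406×334000 = 135604 J.
That's not enough to melt it all — equilibrium is at 0 °C with ice remaining.
Mass melted = 76716/334000 ≈ 0.2297 kg.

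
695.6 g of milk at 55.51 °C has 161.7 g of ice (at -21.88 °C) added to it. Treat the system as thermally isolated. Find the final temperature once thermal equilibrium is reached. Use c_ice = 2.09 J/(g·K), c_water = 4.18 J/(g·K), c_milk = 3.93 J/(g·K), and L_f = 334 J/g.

Net heat exchanged in the isolated system is zero:
warm ice to 0 °C: 161.7×2.09×(0 − (-21.88)) = 7394.4; melt ice: 161.7×334 = 54008; warm the meltwater: 675.91 T; milk: 2733.7(T − 55.51)
3409.6 T = 151748 − 61402 = 90346
T ≈ 26.50 °C (positive, so assuming full melt was valid).

T_f ≈ 26.5 °C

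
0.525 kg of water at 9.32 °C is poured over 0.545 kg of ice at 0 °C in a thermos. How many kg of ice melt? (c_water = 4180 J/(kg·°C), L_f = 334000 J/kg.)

Cooling the water to 0 °C releases 0.525·4180·9.32 = 20453 J.
Melting all 0.545 kg of ice would need 0.545·334000 = 182030 J.
20453 J < 182030 J, so only part of the ice melts and the system sits at 0 °C.
m_melted·334000 = 20453  ⇒  m_melted ≈ 0.06124 kg.

m_melted ≈ 0.0612 kg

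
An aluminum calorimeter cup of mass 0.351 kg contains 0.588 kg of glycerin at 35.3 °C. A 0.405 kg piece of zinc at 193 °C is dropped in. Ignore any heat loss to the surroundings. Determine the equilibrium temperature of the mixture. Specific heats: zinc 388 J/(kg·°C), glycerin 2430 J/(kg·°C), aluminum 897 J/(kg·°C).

T_f ≈ 48.3 °C

Heat gained plus heat lost sum to zero:
0.405·388·(T − 193) + 0.588·2430·(T − 35.3) + 0.351·897·(T − 35.3) = 0
157.14(T − 193) + 1428.8(T − 35.3) + 314.85(T − 35.3) = 0
(157.14 + 1428.8 + 314.85) T = 157.14·193 + 1428.8·35.3 + 314.85·35.3
T = 91880/1900.8 ≈ 48.34 °C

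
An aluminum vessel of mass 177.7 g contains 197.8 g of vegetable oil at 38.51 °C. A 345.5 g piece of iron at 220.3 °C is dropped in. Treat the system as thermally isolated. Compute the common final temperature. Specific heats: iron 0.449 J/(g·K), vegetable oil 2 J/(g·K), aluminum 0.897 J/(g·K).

Conservation of energy gives ΣQ = 0:
345.5·0.449·(T − 220.3) + 197.8·2·(T − 38.51) + 177.7·0.897·(T − 38.51) = 0
155.13(T − 220.3) + 395.6(T − 38.51) + 159.4(T − 38.51) = 0
(155.13 + 395.6 + 159.4) T = 155.13·220.3 + 395.6·38.51 + 159.4·38.51
T ≈ 78.22 °C

T_f ≈ 78.2 °C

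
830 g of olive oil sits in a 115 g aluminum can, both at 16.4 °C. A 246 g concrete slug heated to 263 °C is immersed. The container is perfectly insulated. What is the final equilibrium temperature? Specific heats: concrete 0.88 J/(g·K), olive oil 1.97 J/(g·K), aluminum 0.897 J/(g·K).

Heat gained plus heat lost sum to zero:
246*0.88*(T − 263) + 830*1.97*(T − 16.4) + 115*0.897*(T − 16.4) = 0
(216.48 + 1635.1 + 103.16) T = 216.48*263 + 1635.1*16.4 + 103.16*16.4
T ≈ 43.71 °C

T_f ≈ 43.7 °C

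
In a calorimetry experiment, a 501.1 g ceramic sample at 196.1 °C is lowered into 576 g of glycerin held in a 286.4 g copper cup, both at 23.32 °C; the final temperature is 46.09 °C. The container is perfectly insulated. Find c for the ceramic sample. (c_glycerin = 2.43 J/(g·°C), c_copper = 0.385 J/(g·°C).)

c ≈ 0.457 J/(g·°C)

Heat gained plus heat lost sum to zero:
501.1×c×(46.09 − 196.1) + 576×2.43×(46.09 − 23.32) + 286.4×0.385×(46.09 − 23.32) = 0
-75170 c = -34381
c = -34381/-75170 ≈ 0.4574 J/(g·°C)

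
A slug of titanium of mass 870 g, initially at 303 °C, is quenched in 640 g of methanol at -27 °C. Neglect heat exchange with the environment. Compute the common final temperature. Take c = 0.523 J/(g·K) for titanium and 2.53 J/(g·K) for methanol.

Heat gained plus heat lost sum to zero:
870×0.523×(T − 303) + 640×2.53×(T − (-27)) = 0
455.01(T − 303) + 1619.2(T − (-27)) = 0
(455.01 + 1619.2) T = 455.01×303 + 1619.2×(-27)
T = 94150/2074.2 ≈ 45.39 °C

T_f ≈ 45.4 °C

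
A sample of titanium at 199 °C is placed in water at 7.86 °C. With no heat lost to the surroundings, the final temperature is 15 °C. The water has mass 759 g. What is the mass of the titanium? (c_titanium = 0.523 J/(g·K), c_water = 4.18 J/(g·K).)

|Q_titanium| = |Q_water|:
m×0.523×(199 − 15) = 759×4.18×(15 − 7.86)
96.23 m = 22653  ⇒  m ≈ 235.4 g

m ≈ 235 g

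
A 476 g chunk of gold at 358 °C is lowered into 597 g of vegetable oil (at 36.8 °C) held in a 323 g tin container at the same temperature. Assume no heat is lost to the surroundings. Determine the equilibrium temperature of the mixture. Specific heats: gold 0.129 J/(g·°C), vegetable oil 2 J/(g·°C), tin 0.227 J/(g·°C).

T_f ≈ 51.6 °C

Heat gained plus heat lost sum to zero:
476*0.129*(T − 358) + 597*2*(T − 36.8) + 323*0.227*(T − 36.8) = 0
61.4(T − 358) + 1194(T − 36.8) + 73.32(T − 36.8) = 0
1328.7 T = 68620
T = 68620/1328.7 ≈ 51.64 °C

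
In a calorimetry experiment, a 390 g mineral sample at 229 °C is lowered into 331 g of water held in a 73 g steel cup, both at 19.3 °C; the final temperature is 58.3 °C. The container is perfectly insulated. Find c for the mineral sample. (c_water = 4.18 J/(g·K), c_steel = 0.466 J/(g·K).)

c ≈ 0.83 J/(g·K)

Conservation of energy gives ΣQ = 0:
390×c×(58.3 − 229) + 331×4.18×(58.3 − 19.3) + 73×0.466×(58.3 − 19.3) = 0
-66573 c = -55286
c = -55286/-66573 ≈ 0.8305 J/(g·K)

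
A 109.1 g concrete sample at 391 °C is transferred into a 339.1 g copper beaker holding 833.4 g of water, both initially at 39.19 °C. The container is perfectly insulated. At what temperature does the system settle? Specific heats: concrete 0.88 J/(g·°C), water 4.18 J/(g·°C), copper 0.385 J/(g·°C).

Net heat exchanged in the isolated system is zero:
109.1×0.88×(T − 391) + 833.4×4.18×(T − 39.19) + 339.1×0.385×(T − 39.19) = 0
3710.2 T = 179178
T ≈ 48.29 °C

T_f ≈ 48.3 °C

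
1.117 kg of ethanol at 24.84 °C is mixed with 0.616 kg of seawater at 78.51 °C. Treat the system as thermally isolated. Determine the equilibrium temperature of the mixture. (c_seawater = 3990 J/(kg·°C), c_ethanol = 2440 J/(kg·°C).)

Taking heat into each body as positive, Σ m c ΔT = 0:
0.616×3990×(T − 78.51) + 1.117×2440×(T − 24.84) = 0
2457.8(T − 78.51) + 2725.5(T − 24.84) = 0
5183.3 T = 260666
T ≈ 50.29 °C

T_f ≈ 50.3 °C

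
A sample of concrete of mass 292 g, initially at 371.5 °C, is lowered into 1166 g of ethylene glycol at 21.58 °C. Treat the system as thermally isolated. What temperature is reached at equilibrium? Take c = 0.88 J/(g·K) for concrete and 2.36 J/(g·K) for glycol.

T_f is the heat-capacity-weighted average of the initial temperatures:
T_f = (256.96*371.5 + 2751.8*21.58) / (256.96 + 2751.8)
    = 154844 / 3008.7 ≈ 51.46 °C

T_f ≈ 51.5 °C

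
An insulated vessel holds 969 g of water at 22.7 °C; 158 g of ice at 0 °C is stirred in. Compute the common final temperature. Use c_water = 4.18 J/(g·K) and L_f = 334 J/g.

Energy balance with sensible and latent terms:
melt ice: 158×334 = 52772
  meltwater 0→T: 158×4.18×T = 660.44 T
  water cools: 969×4.18×(T − 22.7) = 4050.4(T − 22.7)
4710.9 T = 91945 − 52772 = 39173
T ≈ 8.32 °C (positive, so assuming full melt was valid).

T_f ≈ 8.3 °C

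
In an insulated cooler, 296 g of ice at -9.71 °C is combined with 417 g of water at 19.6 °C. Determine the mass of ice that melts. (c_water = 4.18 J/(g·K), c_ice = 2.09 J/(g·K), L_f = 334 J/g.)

m_melted ≈ 84.3 g

Cooling the water to 0 °C releases 417×4.18×19.6 = 34164 J.
Warming the ice to 0 °C takes 296×2.09×9.71 = 6007 J, leaving 28157 J for melting.
Melting all 296 g of ice would need 296×334 = 98864 J.
Since 28157 < 98864 J, not all the ice melts; equilibrium is at 0 °C.
Mass melted = 28157/334 ≈ 84.3 g.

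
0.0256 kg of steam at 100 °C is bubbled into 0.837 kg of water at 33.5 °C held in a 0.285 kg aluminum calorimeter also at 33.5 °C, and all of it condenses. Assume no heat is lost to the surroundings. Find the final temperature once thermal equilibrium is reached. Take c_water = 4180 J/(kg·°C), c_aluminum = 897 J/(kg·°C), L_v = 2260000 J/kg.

Energy conservation, ΣQ = 0:
condense steam: −0.0256·2260000 = −57856; condensed water 100 °C→T: 107.01(T − 100); water warms: 0.837·4180·(T − 33.5) = 3498.7(T − 33.5); aluminum cup: 0.285·897·(T − 33.5) = 255.64(T − 33.5)
3861.3 T = 57856 + 10701 + 125769 = 194326
T ≈ 50.33 °C — below 100 °C, confirming all the steam condensed.

T_f ≈ 50.3 °C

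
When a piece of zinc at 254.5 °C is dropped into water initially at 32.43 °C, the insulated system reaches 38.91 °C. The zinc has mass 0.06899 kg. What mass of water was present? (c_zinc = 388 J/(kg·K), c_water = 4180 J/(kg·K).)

|Q_zinc| = |Q_water|:
0.06899×388×(254.5 − 38.91) = m×4180×(38.91 − 32.43)
27086 m = 5770.9  ⇒  m ≈ 0.2131 kg

m ≈ 0.213 kg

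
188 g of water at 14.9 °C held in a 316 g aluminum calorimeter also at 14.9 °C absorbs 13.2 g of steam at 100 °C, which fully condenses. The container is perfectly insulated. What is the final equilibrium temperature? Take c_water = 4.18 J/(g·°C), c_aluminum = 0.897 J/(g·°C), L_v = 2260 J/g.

Energy conservation, ΣQ = 0:
latent heat released on condensation: 13.2×2260 = 29832; condensate cools 100→T: 13.2×4.18×(T − 100) = 55.18(T − 100); water warms: 188×4.18×(T − 14.9) = 785.84(T − 14.9); cup: 283.45(T − 14.9)
1124.5 T = 29832 + 5517.6 + 15932 = 51282
T ≈ 45.61 °C (< 100 °C, so full condensation is consistent).

T_f ≈ 45.6 °C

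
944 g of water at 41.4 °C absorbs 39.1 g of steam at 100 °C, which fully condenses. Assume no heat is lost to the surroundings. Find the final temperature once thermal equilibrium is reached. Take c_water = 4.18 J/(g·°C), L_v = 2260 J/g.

Net heat exchanged in the isolated system is zero:
latent heat released on condensation: 39.1×2260 = 88366
  condensate cools 100→T: 39.1×4.18×(T − 100) = 163.44(T − 100)
  water warms: 944×4.18×(T − 41.4) = 3945.9(T − 41.4)
4109.4 T = 88366 + 16344 + 163361 = 268071
T ≈ 65.23 °C, under the boiling point, so the assumption holds.

T_f ≈ 65.2 °C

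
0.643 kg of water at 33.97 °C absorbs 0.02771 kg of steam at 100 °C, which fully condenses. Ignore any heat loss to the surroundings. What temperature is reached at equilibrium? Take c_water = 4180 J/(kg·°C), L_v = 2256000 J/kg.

T_f ≈ 59.0 °C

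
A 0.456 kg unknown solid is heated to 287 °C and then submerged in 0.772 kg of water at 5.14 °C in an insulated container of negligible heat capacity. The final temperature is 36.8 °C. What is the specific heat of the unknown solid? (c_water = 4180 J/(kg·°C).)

c ≈ 895 J/(kg·°C)

Heat lost by the unknown solid = heat gained by the water:
0.456×c×(287 − 36.8) = 0.772×4180×(36.8 − 5.14)
114.09 c = 102166  ⇒  c ≈ 895.5 J/(kg·°C)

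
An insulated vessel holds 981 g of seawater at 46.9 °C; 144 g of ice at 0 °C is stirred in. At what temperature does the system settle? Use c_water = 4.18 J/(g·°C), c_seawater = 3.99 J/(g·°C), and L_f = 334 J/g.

T_f ≈ 30.0 °C

Net heat exchanged in the isolated system is zero:
fusion: m_ice L_f = 144×334 = 48096
  meltwater 0→T: 144×4.18×T = 601.92 T
  seawater cools: 981×3.99×(T − 46.9) = 3914.2(T − 46.9)
4516.1 T = 183576 − 48096 = 135480
T ≈ 30.00 °C — above 0 °C, consistent with complete melting.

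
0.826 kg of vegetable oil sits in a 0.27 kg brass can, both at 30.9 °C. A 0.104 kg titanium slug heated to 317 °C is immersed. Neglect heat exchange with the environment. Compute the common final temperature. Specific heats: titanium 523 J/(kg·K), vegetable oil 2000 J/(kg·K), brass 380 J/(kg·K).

T_f ≈ 39.5 °C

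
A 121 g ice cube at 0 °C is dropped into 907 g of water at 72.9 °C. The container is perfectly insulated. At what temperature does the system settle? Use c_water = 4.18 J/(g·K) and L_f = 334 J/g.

Let T be the final temperature. ΣQ_i = 0:
latent heat to melt: 121×334 = 40414
  warm the meltwater: 505.78 T
  water cools: 907×4.18×(T − 72.9) = 3791.3(T − 72.9)
4297 T = 276383 − 40414 = 235969
T ≈ 54.91 °C (positive, so assuming full melt was valid).

T_f ≈ 54.9 °C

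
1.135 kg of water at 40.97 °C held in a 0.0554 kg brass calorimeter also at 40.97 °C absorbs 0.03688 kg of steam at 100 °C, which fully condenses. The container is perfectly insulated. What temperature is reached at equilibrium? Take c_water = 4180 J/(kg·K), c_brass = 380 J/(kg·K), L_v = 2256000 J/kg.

T_f ≈ 59.7 °C

Energy conservation, ΣQ = 0:
latent heat released on condensation: 0.03688×2256000 = 83201; condensed water 100 °C→T: 154.16(T − 100); original water: 4744.3(T − 40.97); brass cup: 0.0554×380×(T − 40.97) = 21.05(T − 40.97)
4919.5 T = 83201 + 15416 + 195236 = 293854
T ≈ 59.73 °C — below 100 °C, confirming all the steam condensed.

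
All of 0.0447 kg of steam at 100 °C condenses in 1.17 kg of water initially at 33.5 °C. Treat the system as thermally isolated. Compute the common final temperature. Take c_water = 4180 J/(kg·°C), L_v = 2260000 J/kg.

Setting the total heat transfer to zero:
condense steam: −0.0447×2260000 = −101022; condensate cools 100→T: 0.0447×4180×(T − 100) = 186.85(T − 100); water warms: 1.17×4180×(T − 33.5) = 4890.6(T − 33.5)
5077.4 T = 101022 + 18685 + 163835 = 283542
T ≈ 55.84 °C (< 100 °C, so full condensation is consistent).

T_f ≈ 55.8 °C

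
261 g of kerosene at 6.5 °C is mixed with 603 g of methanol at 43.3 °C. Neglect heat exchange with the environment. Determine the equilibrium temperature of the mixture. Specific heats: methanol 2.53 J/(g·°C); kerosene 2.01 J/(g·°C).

T_f ≈ 33.9 °C

Taking heat into each body as positive, Σ m c ΔT = 0:
603×2.53×(T − 43.3) + 261×2.01×(T − 6.5) = 0
1525.6(T − 43.3) + 524.61(T − 6.5) = 0
2050.2 T = 69468
T = 69468/2050.2 ≈ 33.88 °C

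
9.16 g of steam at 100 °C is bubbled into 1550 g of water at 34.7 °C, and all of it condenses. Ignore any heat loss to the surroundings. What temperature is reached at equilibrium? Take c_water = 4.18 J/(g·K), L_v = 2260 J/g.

T_f ≈ 38.3 °C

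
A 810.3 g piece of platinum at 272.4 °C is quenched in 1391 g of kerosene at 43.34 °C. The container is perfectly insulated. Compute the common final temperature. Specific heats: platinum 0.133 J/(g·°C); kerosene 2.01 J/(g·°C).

With ΣQ=0 the equilibrium temperature is the m·c-weighted mean:
T_f = (107.77×272.4 + 2795.9×43.34) / (107.77 + 2795.9)
    = 150531 / 2903.7 ≈ 51.84 °C

T_f ≈ 51.8 °C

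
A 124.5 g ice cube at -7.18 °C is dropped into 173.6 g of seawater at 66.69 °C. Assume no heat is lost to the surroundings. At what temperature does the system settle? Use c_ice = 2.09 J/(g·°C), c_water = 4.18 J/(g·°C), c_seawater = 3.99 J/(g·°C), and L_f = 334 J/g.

Heat gained plus heat lost sum to zero:
ice -7.18→0 °C: 124.5·2.09·7.18 = 1868.3; fusion: m_ice L_f = 124.5·334 = 41583; warm the meltwater: 520.41 T; seawater cools: 173.6·3.99·(T − 66.69) = 692.66(T − 66.69)
1213.1 T = 46194 − 43451 = 2742.5
T ≈ 2.26 °C — above 0 °C, consistent with complete melting.

T_f ≈ 2.3 °C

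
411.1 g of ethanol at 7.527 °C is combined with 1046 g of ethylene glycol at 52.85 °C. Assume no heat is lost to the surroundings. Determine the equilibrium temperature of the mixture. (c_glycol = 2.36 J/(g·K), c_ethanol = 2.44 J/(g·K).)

Heat lost by the glycol equals heat gained by the ethanol:
1046·2.36·(52.85 − T) = 411.1·2.44·(T − 7.527)
2468.6(52.85 − T) = 1003.1(T − 7.527)
3471.6 T = 138014  ⇒  T ≈ 39.75 °C

T_f ≈ 39.8 °C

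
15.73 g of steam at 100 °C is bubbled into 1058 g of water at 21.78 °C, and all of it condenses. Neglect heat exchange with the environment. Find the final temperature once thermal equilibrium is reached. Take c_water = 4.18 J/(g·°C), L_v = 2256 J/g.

T_f ≈ 30.8 °C

Setting the total heat transfer to zero:
latent heat released on condensation: 15.73·2256 = 35487
  condensed water 100 °C→T: 65.75(T − 100)
  water warms: 1058·4.18·(T − 21.78) = 4422.4(T − 21.78)
4488.2 T = 35487 + 6575.1 + 96321 = 138383
T ≈ 30.83 °C — below 100 °C, confirming all the steam condensed.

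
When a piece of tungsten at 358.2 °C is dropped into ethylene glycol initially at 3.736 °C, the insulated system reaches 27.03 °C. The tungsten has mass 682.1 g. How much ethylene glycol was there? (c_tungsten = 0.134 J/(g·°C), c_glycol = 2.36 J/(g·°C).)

m ≈ 551 g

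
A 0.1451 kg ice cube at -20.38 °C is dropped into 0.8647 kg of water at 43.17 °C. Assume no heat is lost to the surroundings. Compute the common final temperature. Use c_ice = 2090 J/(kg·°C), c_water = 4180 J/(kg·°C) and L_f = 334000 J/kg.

Conservation of energy gives ΣQ = 0:
ice -20.38→0 °C: 0.1451·2090·20.38 = 6180.4; latent heat to melt: 0.1451·334000 = 48463; meltwater 0→T: 0.1451·4180·T = 606.52 T; water: 3614.4(T − 43.17)
4221 T = 156036 − 54644 = 101392
T ≈ 24.02 °C — above 0 °C, consistent with complete melting.

T_f ≈ 24.0 °C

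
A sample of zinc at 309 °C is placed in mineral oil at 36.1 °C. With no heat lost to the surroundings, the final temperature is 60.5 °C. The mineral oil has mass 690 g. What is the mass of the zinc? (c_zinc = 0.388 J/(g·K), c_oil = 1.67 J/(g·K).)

m ≈ 292 g

Heat lost by the zinc = heat gained by the oil:
m×0.388×(309 − 60.5) = 690×1.67×(60.5 − 36.1)
96.42 m = 28116  ⇒  m ≈ 291.6 g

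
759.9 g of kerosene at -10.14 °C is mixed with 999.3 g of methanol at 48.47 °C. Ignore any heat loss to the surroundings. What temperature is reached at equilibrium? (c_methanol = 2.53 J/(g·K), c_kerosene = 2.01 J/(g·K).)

T_f ≈ 26.4 °C

With ΣQ=0 the equilibrium temperature is the m·c-weighted mean:
T_f = (2528.2·48.47 + 1527.4·(-10.14)) / (2528.2 + 1527.4)
    = 107055 / 4055.6 ≈ 26.40 °C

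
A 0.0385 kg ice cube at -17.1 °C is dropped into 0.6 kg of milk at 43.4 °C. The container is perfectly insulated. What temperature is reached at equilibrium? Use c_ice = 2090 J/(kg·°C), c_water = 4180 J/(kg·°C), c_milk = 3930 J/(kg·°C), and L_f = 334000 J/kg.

Let T be the final temperature. ΣQ_i = 0:
ice -17.1→0 °C: 0.0385×2090×17.1 = 1376
  fusion: m_ice L_f = 0.0385×334000 = 12859
  warm the meltwater: 160.93 T
  milk: 2358(T − 43.4)
2518.9 T = 102337 − 14235 = 88102
T ≈ 34.98 °C. Since T > 0 °C, the all-ice-melts assumption holds.

T_f ≈ 35.0 °C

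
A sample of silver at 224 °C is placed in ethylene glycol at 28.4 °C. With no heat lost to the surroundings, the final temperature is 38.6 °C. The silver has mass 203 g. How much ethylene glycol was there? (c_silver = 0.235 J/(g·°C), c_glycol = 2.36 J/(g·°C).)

Taking heat into each body as positive, Σ m c ΔT = 0:
203×0.235×(38.6 − 224) + m×2.36×(38.6 − 28.4) = 0
24.07 m = 8844.5
m = 8844.5/24.07 ≈ 367.4 g

m ≈ 367 g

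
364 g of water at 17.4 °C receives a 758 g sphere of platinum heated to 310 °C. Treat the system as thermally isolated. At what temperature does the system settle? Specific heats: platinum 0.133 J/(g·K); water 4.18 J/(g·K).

Net heat exchanged in the isolated system is zero:
758·0.133·(T − 310) + 364·4.18·(T − 17.4) = 0
1622.3 T = 57727
T = 57727 / 1622.3 = 35.6 °C

T_f ≈ 35.6 °C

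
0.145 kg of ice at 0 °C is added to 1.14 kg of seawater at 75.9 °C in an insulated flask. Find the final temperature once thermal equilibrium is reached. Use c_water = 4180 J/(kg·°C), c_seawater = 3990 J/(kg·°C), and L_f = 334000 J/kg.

Let T be the final temperature. ΣQ_i = 0:
latent heat to melt: 0.145·334000 = 48430; warm the meltwater: 606.1 T; seawater: 4548.6(T − 75.9)
5154.7 T = 345239 − 48430 = 296809
T ≈ 57.58 °C — above 0 °C, consistent with complete melting.

T_f ≈ 57.6 °C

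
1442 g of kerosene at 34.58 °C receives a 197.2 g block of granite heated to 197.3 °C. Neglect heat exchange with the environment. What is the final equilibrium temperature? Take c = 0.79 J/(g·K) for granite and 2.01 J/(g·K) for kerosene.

T_f ≈ 42.9 °C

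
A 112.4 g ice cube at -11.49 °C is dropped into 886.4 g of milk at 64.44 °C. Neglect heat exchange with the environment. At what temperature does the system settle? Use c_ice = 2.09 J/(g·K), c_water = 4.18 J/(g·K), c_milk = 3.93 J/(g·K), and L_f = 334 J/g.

T_f ≈ 46.6 °C

Energy conservation, ΣQ = 0:
warm ice to 0 °C: 112.4·2.09·(0 − (-11.49)) = 2699.2; latent heat to melt: 112.4·334 = 37542; warm the meltwater: 469.83 T; milk cools: 886.4·3.93·(T − 64.44) = 3483.6(T − 64.44)
3953.4 T = 224480 − 40241 = 184239
T ≈ 46.60 °C. Since T > 0 °C, the all-ice-melts assumption holds.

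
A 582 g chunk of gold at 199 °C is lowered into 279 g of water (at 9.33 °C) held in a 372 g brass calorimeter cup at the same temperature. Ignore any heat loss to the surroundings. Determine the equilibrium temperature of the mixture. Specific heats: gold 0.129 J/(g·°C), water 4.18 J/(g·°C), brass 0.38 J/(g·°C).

T_f = Σ m_i c_i T_i / Σ m_i c_i:
T_f = (75.08*199 + 1166.2*9.33 + 141.36*9.33) / (75.08 + 1166.2 + 141.36)
    = 27140 / 1382.7 ≈ 19.63 °C

T_f ≈ 19.6 °C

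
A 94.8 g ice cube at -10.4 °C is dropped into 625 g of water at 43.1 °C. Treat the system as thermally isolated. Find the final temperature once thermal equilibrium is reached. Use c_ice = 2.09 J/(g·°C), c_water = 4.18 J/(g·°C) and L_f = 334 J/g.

T_f ≈ 26.2 °C

Heat gained plus heat lost sum to zero:
ice -10.4→0 °C: 94.8·2.09·10.4 = 2060.6
  fusion: m_ice L_f = 94.8·334 = 31663
  meltwater 0→T: 94.8·4.18·T = 396.26 T
  water cools: 625·4.18·(T − 43.1) = 2612.5(T − 43.1)
3008.8 T = 112599 − 33724 = 78875
T ≈ 26.22 °C. Since T > 0 °C, the all-ice-melts assumption holds.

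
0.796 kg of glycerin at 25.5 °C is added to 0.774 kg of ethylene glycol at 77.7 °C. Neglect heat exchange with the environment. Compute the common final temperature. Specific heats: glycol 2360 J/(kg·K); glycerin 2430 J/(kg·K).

Let T be the final temperature. ΣQ_i = 0:
0.774·2360·(T − 77.7) + 0.796·2430·(T − 25.5) = 0
1826.6(T − 77.7) + 1934.3(T − 25.5) = 0
3760.9 T = 191254
T ≈ 50.85 °C

T_f ≈ 50.9 °C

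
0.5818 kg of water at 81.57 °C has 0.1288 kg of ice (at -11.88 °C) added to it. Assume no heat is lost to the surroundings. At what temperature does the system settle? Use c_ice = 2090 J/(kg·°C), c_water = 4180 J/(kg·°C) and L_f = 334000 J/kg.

Setting the total heat transfer to zero:
ice -11.88→0 °C: 0.1288·2090·11.88 = 3198; melt ice: 0.1288·334000 = 43019; warm the meltwater: 538.38 T; water: 2431.9(T − 81.57)
2970.3 T = 198372 − 46217 = 152155
T ≈ 51.23 °C (positive, so assuming full melt was valid).

T_f ≈ 51.2 °C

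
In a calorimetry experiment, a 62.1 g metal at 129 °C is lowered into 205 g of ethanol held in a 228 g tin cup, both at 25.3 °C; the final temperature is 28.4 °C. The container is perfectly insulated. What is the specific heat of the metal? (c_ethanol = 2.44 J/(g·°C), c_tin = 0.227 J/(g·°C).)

c ≈ 0.274 J/(g·°C)

Heat gained plus heat lost sum to zero:
62.1×c×(28.4 − 129) + 205×2.44×(28.4 − 25.3) + 228×0.227×(28.4 − 25.3) = 0
-6247.3 c = -1711.1
c = -1711.1/-6247.3 ≈ 0.2739 J/(g·°C)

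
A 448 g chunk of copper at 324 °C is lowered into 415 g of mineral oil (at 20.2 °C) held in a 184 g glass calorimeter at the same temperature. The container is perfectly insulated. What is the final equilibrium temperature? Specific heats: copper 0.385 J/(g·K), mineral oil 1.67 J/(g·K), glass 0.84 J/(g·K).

T_f ≈ 71.6 °C

Heat gained plus heat lost sum to zero:
448·0.385·(T − 324) + 415·1.67·(T − 20.2) + 184·0.84·(T − 20.2) = 0
172.48(T − 324) + 693.05(T − 20.2) + 154.56(T − 20.2) = 0
(172.48 + 693.05 + 154.56) T = 172.48·324 + 693.05·20.2 + 154.56·20.2
T = 73005 / 1020.1 = 71.6 °C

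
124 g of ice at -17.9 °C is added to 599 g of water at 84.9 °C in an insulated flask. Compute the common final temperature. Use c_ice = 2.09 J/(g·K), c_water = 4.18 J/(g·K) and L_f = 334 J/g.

T_f ≈ 55.1 °C

Taking heat into each body as positive, Σ m c ΔT = 0:
ice -17.9→0 °C: 124·2.09·17.9 = 4639
  melt ice: 124·334 = 41416
  warm the meltwater: 518.32 T
  water: 2503.8(T − 84.9)
3022.1 T = 212574 − 46055 = 166519
T ≈ 55.10 °C — above 0 °C, consistent with complete melting.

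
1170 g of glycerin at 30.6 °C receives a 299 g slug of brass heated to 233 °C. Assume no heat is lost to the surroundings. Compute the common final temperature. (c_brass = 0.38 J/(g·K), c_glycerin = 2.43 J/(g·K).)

Heat lost by the brass equals heat gained by the glycerin:
299·0.38·(233 − T) = 1170·2.43·(T − 30.6)
113.62(233 − T) = 2843.1(T − 30.6)
2956.7 T = 113472  ⇒  T ≈ 38.38 °C

T_f ≈ 38.4 °C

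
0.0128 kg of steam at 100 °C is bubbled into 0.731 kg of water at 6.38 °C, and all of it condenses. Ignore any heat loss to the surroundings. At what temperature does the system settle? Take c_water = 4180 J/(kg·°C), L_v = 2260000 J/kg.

T_f ≈ 17.3 °C

Setting the total heat transfer to zero:
steam→water at 100 °C releases m L_v = 0.0128·2260000 = 28928; condensed water 100 °C→T: 53.5(T − 100); water warms: 0.731·4180·(T − 6.38) = 3055.6(T − 6.38)
3109.1 T = 28928 + 5350.4 + 19495 = 53773
T ≈ 17.30 °C (< 100 °C, so full condensation is consistent).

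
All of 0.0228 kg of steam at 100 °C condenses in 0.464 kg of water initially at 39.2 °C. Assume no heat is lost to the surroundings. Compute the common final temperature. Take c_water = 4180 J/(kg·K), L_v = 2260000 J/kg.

Taking heat into each body as positive, Σ m c ΔT = 0:
condense steam: −0.0228×2260000 = −51528
  condensed water 100 °C→T: 95.3(T − 100)
  water warms: 0.464×4180×(T − 39.2) = 1939.5(T − 39.2)
2034.8 T = 51528 + 9530.4 + 76029 = 137088
T ≈ 67.37 °C, under the boiling point, so the assumption holds.

T_f ≈ 67.4 °C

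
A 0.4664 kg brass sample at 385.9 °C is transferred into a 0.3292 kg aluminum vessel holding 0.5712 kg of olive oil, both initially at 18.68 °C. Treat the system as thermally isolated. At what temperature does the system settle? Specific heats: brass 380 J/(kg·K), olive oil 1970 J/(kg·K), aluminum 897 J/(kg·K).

T_f ≈ 59.4 °C

With ΣQ=0 the equilibrium temperature is the m·c-weighted mean:
T_f = (177.23·385.9 + 1125.3·18.68 + 295.29·18.68) / (177.23 + 1125.3 + 295.29)
    = 94930 / 1597.8 ≈ 59.41 °C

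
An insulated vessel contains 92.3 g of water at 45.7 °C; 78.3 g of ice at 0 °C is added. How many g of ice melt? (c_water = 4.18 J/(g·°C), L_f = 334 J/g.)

m_melted ≈ 52.8 g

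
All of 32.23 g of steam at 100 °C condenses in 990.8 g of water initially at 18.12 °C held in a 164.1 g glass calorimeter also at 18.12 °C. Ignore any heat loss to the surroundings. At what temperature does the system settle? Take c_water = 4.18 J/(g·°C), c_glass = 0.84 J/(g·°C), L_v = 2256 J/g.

Net heat exchanged in the isolated system is zero:
steam→water at 100 °C releases m L_v = 32.23×2256 = 72711
  condensed water 100 °C→T: 134.72(T − 100)
  original water: 4141.5(T − 18.12)
  cup: 137.84(T − 18.12)
4414.1 T = 72711 + 13472 + 77543 = 163726
T ≈ 37.09 °C, under the boiling point, so the assumption holds.

T_f ≈ 37.1 °C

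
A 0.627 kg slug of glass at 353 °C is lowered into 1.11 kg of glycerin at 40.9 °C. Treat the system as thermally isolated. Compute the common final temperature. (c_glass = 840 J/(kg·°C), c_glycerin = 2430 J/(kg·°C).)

Heat gained plus heat lost sum to zero:
0.627·840·(T − 353) + 1.11·2430·(T − 40.9) = 0
3224 T = 296238
T ≈ 91.89 °C

T_f ≈ 91.9 °C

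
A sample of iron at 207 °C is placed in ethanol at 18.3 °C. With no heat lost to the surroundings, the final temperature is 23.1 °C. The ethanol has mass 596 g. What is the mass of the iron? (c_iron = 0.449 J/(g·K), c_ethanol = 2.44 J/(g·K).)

Setting the total heat transfer to zero:
m×0.449×(23.1 − 207) + 596×2.44×(23.1 − 18.3) = 0
-82.57 m = -6980.4
m = -6980.4/-82.57 ≈ 84.54 g

m ≈ 84.5 g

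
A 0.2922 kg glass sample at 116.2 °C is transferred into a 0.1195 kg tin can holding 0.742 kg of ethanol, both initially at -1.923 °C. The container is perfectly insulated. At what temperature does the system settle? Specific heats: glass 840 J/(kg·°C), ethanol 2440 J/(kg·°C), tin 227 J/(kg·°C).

T_f ≈ 12.0 °C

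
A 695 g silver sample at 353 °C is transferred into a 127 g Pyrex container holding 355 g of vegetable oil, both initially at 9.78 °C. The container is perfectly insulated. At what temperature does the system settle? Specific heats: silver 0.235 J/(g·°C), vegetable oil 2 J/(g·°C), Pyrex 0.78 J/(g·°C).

T_f ≈ 67.4 °C

T_f is the heat-capacity-weighted average of the initial temperatures:
T_f = (163.32·353 + 710·9.78 + 99.06·9.78) / (163.32 + 710 + 99.06)
    = 65566 / 972.38 ≈ 67.43 °C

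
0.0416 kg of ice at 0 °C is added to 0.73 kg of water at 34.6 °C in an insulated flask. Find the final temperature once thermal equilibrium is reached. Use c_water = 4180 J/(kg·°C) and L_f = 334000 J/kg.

Setting the total heat transfer to zero:
fusion: m_ice L_f = 0.0416×334000 = 13894
  warm the meltwater: 173.89 T
  water cools: 0.73×4180×(T − 34.6) = 3051.4(T − 34.6)
3225.3 T = 105578 − 13894 = 91684
T ≈ 28.43 °C — above 0 °C, consistent with complete melting.

T_f ≈ 28.4 °C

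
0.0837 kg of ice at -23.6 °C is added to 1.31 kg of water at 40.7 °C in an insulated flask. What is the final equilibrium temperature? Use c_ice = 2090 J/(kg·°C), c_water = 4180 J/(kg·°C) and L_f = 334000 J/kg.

T_f ≈ 32.7 °C

Setting the total heat transfer to zero:
ice -23.6→0 °C: 0.0837·2090·23.6 = 4128.4; fusion: m_ice L_f = 0.0837·334000 = 27956; warm the meltwater: 349.87 T; water cools: 1.31·4180·(T − 40.7) = 5475.8(T − 40.7)
5825.7 T = 222865 − 32084 = 190781
T ≈ 32.75 °C (positive, so assuming full melt was valid).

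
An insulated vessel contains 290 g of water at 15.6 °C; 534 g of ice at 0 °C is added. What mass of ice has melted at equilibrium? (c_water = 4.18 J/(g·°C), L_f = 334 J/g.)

Water can give up m c ΔT = 290·4.18·15.6 = 18910 J before reaching 0 °C.
Fully melting the ice requires m_ice L_f = 534·334 = 178356 J.
Since 18910 < 178356 J, not all the ice melts; equilibrium is at 0 °C.
m_melted·334 = 18910  ⇒  m_melted ≈ 56.62 g.

m_melted ≈ 56.6 g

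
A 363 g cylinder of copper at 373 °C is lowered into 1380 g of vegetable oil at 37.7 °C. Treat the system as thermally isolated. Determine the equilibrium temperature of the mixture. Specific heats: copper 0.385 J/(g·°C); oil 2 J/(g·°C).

T_f ≈ 53.9 °C

Set heat shed by the hot body equal to heat absorbed by the cold body:
363*0.385*(373 − T) = 1380*2*(T − 37.7)
139.75(373 − T) = 2760(T − 37.7)
2899.8 T = 156181  ⇒  T ≈ 53.86 °C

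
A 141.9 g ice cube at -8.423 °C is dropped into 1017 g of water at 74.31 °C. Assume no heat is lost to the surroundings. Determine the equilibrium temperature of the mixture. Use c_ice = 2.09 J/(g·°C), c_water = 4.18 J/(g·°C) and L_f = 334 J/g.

T_f ≈ 54.9 °C

Conservation of energy gives ΣQ = 0:
warm ice to 0 °C: 141.9·2.09·(0 − (-8.423)) = 2498; fusion: m_ice L_f = 141.9·334 = 47395; warm the meltwater: 593.14 T; water cools: 1017·4.18·(T − 74.31) = 4251.1(T − 74.31)
4844.2 T = 315896 − 49893 = 266004
T ≈ 54.91 °C (positive, so assuming full melt was valid).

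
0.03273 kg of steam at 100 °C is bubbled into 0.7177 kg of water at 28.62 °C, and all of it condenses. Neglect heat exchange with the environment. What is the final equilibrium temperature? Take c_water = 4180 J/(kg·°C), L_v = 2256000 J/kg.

T_f ≈ 55.3 °C

Sum of m c ΔT and latent-heat terms is zero:
steam→water at 100 °C releases m L_v = 0.03273×2256000 = 73839; condensate cools 100→T: 0.03273×4180×(T − 100) = 136.81(T − 100); water warms: 0.7177×4180×(T − 28.62) = 3000(T − 28.62)
3136.8 T = 73839 + 13681 + 85860 = 173380
T ≈ 55.27 °C — below 100 °C, confirming all the steam condensed.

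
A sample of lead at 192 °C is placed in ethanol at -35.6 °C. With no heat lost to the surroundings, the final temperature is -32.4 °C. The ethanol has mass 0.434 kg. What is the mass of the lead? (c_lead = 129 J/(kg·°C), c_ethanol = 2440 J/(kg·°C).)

Energy conservation, ΣQ = 0:
m×129×(-32.4 − 192) + 0.434×2440×(-32.4 − (-35.6)) = 0
-28948 m = -3388.7
m = -3388.7/-28948 ≈ 0.1171 kg

m ≈ 0.117 kg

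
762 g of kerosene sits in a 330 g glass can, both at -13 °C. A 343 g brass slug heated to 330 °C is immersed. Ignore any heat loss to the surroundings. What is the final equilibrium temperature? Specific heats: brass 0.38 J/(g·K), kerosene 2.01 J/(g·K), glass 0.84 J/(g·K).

T_f ≈ 10.1 °C

Taking heat into each body as positive, Σ m c ΔT = 0:
343*0.38*(T − 330) + 762*2.01*(T − (-13)) + 330*0.84*(T − (-13)) = 0
130.34(T − 330) + 1531.6(T − (-13)) + 277.2(T − (-13)) = 0
1939.2 T = 19498
T ≈ 10.05 °C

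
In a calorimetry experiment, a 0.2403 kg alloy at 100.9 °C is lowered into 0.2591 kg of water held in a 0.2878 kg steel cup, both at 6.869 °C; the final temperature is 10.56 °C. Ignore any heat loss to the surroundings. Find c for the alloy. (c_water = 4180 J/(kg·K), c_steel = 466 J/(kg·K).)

c ≈ 207 J/(kg·K)

Taking heat into each body as positive, Σ m c ΔT = 0:
0.2403·c·(10.56 − 100.9) + 0.2591·4180·(10.56 − 6.869) + 0.2878·466·(10.56 − 6.869) = 0
-21.71 c = -4492.5
c = -4492.5/-21.71 ≈ 206.9 J/(kg·K)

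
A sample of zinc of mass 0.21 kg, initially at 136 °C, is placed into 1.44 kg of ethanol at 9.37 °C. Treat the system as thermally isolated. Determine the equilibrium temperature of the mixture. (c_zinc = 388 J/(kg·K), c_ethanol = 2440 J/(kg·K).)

Conservation of energy gives ΣQ = 0:
0.21·388·(T − 136) + 1.44·2440·(T − 9.37) = 0
81.48(T − 136) + 3513.6(T − 9.37) = 0
(81.48 + 3513.6) T = 81.48·136 + 3513.6·9.37
T ≈ 12.24 °C

T_f ≈ 12.2 °C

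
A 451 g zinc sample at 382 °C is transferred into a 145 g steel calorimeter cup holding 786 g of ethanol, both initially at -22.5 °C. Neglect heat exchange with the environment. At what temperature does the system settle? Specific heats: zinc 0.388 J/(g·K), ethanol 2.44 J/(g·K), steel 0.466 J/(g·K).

Let T be the final temperature. ΣQ_i = 0:
451*0.388*(T − 382) + 786*2.44*(T − (-22.5)) + 145*0.466*(T − (-22.5)) = 0
174.99(T − 382) + 1917.8(T − (-22.5)) + 67.57(T − (-22.5)) = 0
2160.4 T = 22174
T = 22174 / 2160.4 = 10.3 °C

T_f ≈ 10.3 °C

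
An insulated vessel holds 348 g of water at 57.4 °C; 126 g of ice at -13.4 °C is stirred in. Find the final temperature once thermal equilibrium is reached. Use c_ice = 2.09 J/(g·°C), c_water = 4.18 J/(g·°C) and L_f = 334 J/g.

Energy balance with sensible and latent terms:
warm ice to 0 °C: 126·2.09·(0 − (-13.4)) = 3528.8
  latent heat to melt: 126·334 = 42084
  meltwater 0→T: 126·4.18·T = 526.68 T
  water cools: 348·4.18·(T − 57.4) = 1454.6(T − 57.4)
1981.3 T = 83496 − 45613 = 37884
T ≈ 19.12 °C — above 0 °C, consistent with complete melting.

T_f ≈ 19.1 °C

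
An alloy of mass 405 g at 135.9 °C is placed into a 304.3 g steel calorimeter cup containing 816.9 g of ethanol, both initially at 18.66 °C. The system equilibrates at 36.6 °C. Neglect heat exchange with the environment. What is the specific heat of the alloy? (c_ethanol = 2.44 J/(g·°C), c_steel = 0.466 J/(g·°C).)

c ≈ 0.952 J/(g·°C)

Setting the total heat transfer to zero:
405×c×(36.6 − 135.9) + 816.9×2.44×(36.6 − 18.66) + 304.3×0.466×(36.6 − 18.66) = 0
-40217 c = -38303
c = -38303/-40217 ≈ 0.9524 J/(g·°C)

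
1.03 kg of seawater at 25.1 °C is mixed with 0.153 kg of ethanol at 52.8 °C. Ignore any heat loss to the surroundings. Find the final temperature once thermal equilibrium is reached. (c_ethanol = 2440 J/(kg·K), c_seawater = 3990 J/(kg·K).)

T_f is the heat-capacity-weighted average of the initial temperatures:
T_f = (373.32*52.8 + 4109.7*25.1) / (373.32 + 4109.7)
    = 122865 / 4483 ≈ 27.41 °C

T_f ≈ 27.4 °C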